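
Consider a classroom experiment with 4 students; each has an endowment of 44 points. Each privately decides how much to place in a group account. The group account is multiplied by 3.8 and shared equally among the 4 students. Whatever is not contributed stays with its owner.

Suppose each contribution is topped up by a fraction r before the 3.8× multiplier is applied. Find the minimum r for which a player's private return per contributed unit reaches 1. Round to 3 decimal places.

0.053

With matching at rate r, one contributed unit becomes (1 + r) in the group account and returns 3.8 × (1 + r) / 4 to the contributor.
Setting this equal to 1: 1 + r = 4/3.8 = 1.0526.
So the minimum matching rate is r = 1.0526 − 1 = 0.053.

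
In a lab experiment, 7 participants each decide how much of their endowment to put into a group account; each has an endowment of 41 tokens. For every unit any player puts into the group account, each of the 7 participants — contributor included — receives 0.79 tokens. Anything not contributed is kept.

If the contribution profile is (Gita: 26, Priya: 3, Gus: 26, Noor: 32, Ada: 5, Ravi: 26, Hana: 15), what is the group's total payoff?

Total contributed: 26 + 3 + 26 + 32 + 5 + 26 + 15 = 133; total kept: 7 × 41 − 133 = 154.
The group account pays out 0.79 × 7 × 133 = 735.49 in aggregate.
Group total = 154 + 735.49 = 889.49.

889.49 tokens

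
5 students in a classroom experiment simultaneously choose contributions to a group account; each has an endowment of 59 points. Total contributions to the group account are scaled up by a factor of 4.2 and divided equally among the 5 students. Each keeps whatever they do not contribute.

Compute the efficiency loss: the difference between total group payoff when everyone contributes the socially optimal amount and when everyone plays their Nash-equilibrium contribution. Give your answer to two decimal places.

Each contributed unit returns 4.2/5 = 0.8400 to its contributor — below 1 — so contributing 0 is dominant for every player. At the Nash equilibrium everyone keeps their 59, and the group total is 5 × 59 = 295.
Each contributed unit returns 4.200 to the group as a whole (0.8400 to each of 5 players), which exceeds 1, so the social optimum is full contribution: group total = 4.200 × 295 = 1239.00.
Efficiency loss = 1239.00 − 295 = 944.00.

944.00 points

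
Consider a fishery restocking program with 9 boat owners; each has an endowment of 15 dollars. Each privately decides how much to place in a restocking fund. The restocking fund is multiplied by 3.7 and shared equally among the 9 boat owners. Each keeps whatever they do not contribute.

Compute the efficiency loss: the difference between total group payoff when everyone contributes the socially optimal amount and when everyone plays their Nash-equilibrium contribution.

Each contributed unit returns 3.7/9 = 0.4111 to its contributor — below 1 — so contributing 0 is dominant for every player. At the Nash equilibrium everyone keeps their 15, and the group total is 9 × 15 = 135.
Each contributed unit returns 3.700 to the group as a whole (0.4111 to each of 9 players), which exceeds 1, so the social optimum is full contribution: group total = 3.700 × 135 = 499.50.
Efficiency loss = 499.50 − 135 = 364.50.

364.50 dollars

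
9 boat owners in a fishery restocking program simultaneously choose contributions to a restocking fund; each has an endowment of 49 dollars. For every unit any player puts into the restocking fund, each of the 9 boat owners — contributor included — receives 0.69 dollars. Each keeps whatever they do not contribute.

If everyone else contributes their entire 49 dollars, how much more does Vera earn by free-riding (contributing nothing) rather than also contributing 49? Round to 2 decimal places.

15.19 dollars

Switching from a contribution of 49 to 0 lets Vera keep an extra 49 dollars, but lowers the restocking fund by 49, which costs Vera their own share of that drop: 0.69 × 49 = 33.81.
Net gain = 49 − 33.81 = 15.19. The private return per contributed unit (0.69) is below 1, so free-riding is indeed the best response regardless of what the others do.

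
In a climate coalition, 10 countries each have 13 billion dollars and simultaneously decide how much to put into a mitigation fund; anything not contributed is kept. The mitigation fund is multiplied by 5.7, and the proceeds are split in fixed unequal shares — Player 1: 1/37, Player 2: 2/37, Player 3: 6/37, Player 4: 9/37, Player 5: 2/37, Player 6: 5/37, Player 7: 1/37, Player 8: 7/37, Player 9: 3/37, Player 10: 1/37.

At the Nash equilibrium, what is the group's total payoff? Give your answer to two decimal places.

A player with share s gets back 5.7·s per unit contributed, so full contribution is dominant for anyone with s > 1/5.7 = 0.1754 and zero contribution is dominant for anyone below.
Player 4 and Player 8 clear that bar, contributing 13 each; the remaining 8 contribute 0. Total contributed: 26.
The mitigation fund pays out 5.7 × 26 = 148.20 in total (split across the unequal shares, but the aggregate is all that matters for the group sum).
The 8 free-riders keep 13 each, adding 104. Group total = 104 + 148.20 = 252.20.

252.20 billion dollars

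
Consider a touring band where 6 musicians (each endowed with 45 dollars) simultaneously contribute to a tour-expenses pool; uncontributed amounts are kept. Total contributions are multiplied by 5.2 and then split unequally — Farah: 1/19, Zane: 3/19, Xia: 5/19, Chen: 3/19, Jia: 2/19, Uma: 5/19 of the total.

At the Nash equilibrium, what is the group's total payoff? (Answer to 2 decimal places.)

648.00 dollars

A player with share s gets back 5.2·s per unit contributed, so full contribution is dominant for anyone with s > 1/5.2 = 0.1923 and zero contribution is dominant for anyone below.
Xia and Uma clear that bar, contributing 45 each; the remaining 4 contribute 0. Total contributed: 90.
The tour-expenses pool pays out 5.2 × 90 = 468.00 in total (split across the unequal shares, but the aggregate is all that matters for the group sum).
The 4 free-riders keep 45 each, adding 180. Group total = 180 + 468.00 = 648.00.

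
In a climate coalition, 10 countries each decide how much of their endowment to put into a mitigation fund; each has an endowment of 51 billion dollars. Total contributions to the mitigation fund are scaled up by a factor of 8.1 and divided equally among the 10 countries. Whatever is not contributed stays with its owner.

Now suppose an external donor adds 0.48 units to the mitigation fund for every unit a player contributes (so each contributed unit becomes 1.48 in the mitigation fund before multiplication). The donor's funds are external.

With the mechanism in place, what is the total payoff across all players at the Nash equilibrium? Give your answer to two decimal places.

6113.88 billion dollars

The effective private return per unit is now 8.1 × 1.48 / 10 = 1.1988 > 1, so every player's dominant strategy flips to full contribution.
So the Nash equilibrium is full contribution by all 10; the group earns 8.1 × 1.48 × 510 = 6113.88.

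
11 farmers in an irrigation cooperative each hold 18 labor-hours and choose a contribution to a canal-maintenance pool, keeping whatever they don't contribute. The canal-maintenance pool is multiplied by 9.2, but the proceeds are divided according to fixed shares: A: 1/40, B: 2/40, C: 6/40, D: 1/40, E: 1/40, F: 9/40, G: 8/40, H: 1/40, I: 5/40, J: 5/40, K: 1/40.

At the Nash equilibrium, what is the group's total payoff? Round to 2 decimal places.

For player j, contributing a unit is worthwhile iff 9.2 × (j's share) ≥ 1, i.e. iff j's share is at least 0.1087.
The shares above 0.1087 belong to C, F, G, I and J, contributing 18 each; the remaining 6 contribute 0. Total contributed: 90.
The canal-maintenance pool pays out 9.2 × 90 = 828.00 in total (split across the unequal shares, but the aggregate is all that matters for the group sum).
The 6 free-riders keep 18 each, adding 108. Group total = 108 + 828.00 = 936.00.

936.00 labor-hours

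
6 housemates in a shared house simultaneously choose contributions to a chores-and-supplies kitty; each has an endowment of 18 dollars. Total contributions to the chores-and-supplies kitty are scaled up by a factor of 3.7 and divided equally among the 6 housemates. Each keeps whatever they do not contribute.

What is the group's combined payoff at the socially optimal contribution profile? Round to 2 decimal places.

399.60 dollars

Each contributed unit returns 3.700 to the group as a whole (0.6167 to each of 6 players), which exceeds 1, so the social optimum is full contribution: group total = 3.700 × 108 = 399.60.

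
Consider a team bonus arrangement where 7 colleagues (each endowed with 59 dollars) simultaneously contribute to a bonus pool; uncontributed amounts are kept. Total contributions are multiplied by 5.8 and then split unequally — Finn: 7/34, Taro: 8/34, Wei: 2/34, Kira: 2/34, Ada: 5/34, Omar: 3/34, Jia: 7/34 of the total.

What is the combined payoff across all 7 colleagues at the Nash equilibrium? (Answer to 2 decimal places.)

For player j, contributing a unit is worthwhile iff 5.8 × (j's share) ≥ 1, i.e. iff j's share is at least 0.1724.
Finn, Taro and Jia clear that bar, contributing 59 each; the remaining 4 contribute 0. Total contributed: 177.
The bonus pool pays out 5.8 × 177 = 1026.60 in total (split across the unequal shares, but the aggregate is all that matters for the group sum).
The 4 free-riders keep 59 each, adding 236. Group total = 236 + 1026.60 = 1262.60.

1262.60 dollars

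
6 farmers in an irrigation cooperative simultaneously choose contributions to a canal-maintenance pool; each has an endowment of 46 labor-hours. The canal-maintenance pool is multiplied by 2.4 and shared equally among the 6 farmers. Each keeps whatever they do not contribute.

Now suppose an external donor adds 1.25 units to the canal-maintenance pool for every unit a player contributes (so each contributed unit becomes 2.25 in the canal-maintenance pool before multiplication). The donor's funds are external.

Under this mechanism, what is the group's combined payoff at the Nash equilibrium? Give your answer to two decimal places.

Even with the mechanism, each unit contributed returns only 2.4 × 2.25 / 6 = 0.9000 per unit of net cost, so contributing nothing is still dominant.
Everyone keeps their endowment and the group total is 6 × 46 = 276.

276.00 labor-hours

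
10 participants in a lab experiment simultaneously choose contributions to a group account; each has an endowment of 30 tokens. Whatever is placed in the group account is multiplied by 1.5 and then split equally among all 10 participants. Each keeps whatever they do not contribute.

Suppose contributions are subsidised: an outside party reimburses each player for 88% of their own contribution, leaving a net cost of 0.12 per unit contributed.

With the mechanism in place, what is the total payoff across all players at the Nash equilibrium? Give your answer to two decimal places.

714.00 tokens

Under the mechanism each unit contributed yields (1.5/10) / 0.12 = 1.2500 back to its contributor per unit of net cost, which exceeds 1, making full contribution the dominant choice for everyone.
At the Nash equilibrium everyone contributes 30. Group total payoff = 10 × (30 × 0.88 + 1.5 × 30) = 714.00.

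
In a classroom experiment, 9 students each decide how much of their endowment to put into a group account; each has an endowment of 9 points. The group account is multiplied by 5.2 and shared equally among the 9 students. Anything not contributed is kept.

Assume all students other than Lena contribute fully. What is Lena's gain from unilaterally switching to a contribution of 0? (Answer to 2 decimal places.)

Switching from a contribution of 9 to 0 lets Lena keep an extra 9 points, but lowers the group account by 9, which costs Lena their own share of that drop: 5.2/9 × 9 = 5.20.
Net gain = 9 − 5.20 = 3.80. The private return per contributed unit (0.5778) is below 1, so free-riding is indeed the best response regardless of what the others do.

3.80 points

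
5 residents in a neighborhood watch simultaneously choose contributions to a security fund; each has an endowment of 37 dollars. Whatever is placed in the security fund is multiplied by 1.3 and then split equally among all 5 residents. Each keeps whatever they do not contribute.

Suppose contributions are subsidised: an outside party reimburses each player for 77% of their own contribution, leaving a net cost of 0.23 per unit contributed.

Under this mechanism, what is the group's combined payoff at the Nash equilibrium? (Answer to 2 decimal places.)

Under the mechanism each unit contributed yields (1.3/5) / 0.23 = 1.1304 back to its contributor per unit of net cost, which exceeds 1, making full contribution the dominant choice for everyone.
At the Nash equilibrium everyone contributes 37. Group total payoff = 5 × (37 × 0.77 + 1.3 × 37) = 382.95.

382.95 dollars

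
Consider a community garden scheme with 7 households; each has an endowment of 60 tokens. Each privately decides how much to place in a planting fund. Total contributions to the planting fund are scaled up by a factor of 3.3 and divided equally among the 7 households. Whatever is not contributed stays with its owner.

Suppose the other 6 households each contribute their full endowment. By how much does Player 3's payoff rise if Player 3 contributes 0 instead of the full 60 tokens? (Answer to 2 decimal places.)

Switching from a contribution of 60 to 0 lets Player 3 keep an extra 60 tokens, but lowers the planting fund by 60, which costs Player 3 their own share of that drop: 3.3/7 × 60 = 28.29.
Net gain = 60 − 28.29 = 31.71. The private return per contributed unit (0.4714) is below 1, so free-riding is indeed the best response regardless of what the others do.

31.71 tokens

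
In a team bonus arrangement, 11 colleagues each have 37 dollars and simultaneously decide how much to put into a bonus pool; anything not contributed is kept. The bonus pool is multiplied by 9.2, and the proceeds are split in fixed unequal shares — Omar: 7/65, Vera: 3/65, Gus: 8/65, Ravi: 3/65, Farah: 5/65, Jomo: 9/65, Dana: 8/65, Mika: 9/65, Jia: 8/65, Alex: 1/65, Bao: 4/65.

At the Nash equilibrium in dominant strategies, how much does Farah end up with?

167.92 dollars

Each unit j contributes comes back to j as 9.2 × (j's share), so j prefers to contribute only if that share exceeds 1/9.2 = 0.1087; otherwise keeping the unit dominates.
Gus, Jomo, Dana, Mika and Jia clear that bar, contributing 37 each; the remaining 6 contribute 0. Total contributed: 185.
Farah keeps 37 and receives 9.2 × 185 × 5/65 = 130.92 from the bonus pool, for a payoff of 167.92.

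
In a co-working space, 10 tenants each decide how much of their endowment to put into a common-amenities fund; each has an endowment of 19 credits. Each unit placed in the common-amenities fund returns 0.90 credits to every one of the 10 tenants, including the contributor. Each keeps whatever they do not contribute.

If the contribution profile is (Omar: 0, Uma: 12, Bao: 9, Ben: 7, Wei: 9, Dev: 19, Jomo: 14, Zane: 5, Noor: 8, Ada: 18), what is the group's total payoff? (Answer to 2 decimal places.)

998.00 credits

Total contributed: 0 + 12 + 9 + 7 + 9 + 19 + 14 + 5 + 8 + 18 = 101; total kept: 10 × 19 − 101 = 89.
The common-amenities fund pays out 0.90 × 10 × 101 = 909.00 in aggregate.
Group total = 89 + 909.00 = 998.00.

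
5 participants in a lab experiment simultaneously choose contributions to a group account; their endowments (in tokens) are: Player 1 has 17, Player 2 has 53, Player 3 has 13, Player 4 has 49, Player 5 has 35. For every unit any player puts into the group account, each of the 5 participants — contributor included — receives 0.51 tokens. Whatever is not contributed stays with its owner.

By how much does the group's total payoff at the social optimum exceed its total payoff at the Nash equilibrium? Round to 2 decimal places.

258.85 tokens

The private return per contributed unit is 0.51 < 1 for everyone, so the Nash equilibrium is zero contribution and the group total is Σ E_j = 17 + 53 + 13 + 49 + 35 = 167.
Each contributed unit returns 2.550 to the group, so the social optimum is full contribution by everyone: group total = 2.550 × 167 = 425.85.
Efficiency loss = (2.550 − 1) × 167 = 258.85.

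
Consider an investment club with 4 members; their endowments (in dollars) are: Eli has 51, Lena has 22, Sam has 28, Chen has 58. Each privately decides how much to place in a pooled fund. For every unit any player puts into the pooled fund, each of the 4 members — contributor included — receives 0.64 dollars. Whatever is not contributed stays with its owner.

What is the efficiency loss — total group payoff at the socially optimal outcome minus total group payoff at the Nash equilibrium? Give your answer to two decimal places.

The private return per contributed unit is 0.64 < 1 for everyone, so the Nash equilibrium is zero contribution and the group total is Σ E_j = 51 + 22 + 28 + 58 = 159.
Each contributed unit returns 2.560 to the group, so the social optimum is full contribution by everyone: group total = 2.560 × 159 = 407.04.
Efficiency loss = (2.560 − 1) × 159 = 248.04.

248.04 dollars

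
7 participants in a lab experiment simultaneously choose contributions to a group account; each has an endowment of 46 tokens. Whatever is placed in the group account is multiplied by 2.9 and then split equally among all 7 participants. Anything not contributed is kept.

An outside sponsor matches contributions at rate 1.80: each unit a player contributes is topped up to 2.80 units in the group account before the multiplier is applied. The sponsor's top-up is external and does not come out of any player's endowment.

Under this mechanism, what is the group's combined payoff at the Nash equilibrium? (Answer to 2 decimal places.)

With the mechanism, a contributed unit returns 2.9 × 2.80 / 7 = 1.1600 per unit of net cost to the contributor — now above 1 — so contributing fully is weakly dominant for every player.
So the Nash equilibrium is full contribution by all 7; the group earns 2.9 × 2.80 × 322 = 2614.64.

2614.64 tokens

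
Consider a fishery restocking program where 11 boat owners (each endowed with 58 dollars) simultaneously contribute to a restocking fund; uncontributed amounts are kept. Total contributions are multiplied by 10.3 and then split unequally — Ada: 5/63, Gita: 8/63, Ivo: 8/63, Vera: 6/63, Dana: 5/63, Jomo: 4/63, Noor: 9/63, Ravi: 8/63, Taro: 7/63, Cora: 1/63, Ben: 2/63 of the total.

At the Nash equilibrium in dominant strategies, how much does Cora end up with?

Player j's private return per contributed unit is 10.3 × (j's share). Contributing is weakly dominant for j when that share is at least 1/10.3 = 0.0971, and contributing 0 is dominant otherwise.
The shares above 0.0971 belong to Gita, Ivo, Noor, Ravi and Taro, contributing 58 each; the remaining 6 contribute 0. Total contributed: 290.
Cora keeps 58 and receives 10.3 × 290 × 1/63 = 47.41 from the restocking fund, for a payoff of 105.41.

105.41 dollars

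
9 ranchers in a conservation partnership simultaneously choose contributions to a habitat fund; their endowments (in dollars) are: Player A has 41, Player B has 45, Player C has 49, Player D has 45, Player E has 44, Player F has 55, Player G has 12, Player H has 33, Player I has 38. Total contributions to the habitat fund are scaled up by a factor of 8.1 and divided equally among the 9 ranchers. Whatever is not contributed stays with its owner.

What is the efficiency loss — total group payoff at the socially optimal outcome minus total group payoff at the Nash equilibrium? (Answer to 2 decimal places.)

The private return per contributed unit is 8.1/9 = 0.9000 < 1 for every player regardless of endowment, so the Nash equilibrium is zero contribution and the group total is Σ E_j = 41 + 45 + 49 + 45 + 44 + 55 + 12 + 33 + 38 = 362.
Each contributed unit returns 8.100 to the group, so the social optimum is full contribution by everyone: group total = 8.100 × 362 = 2932.20.
Efficiency loss = (8.100 − 1) × 362 = 2570.20.

2570.20 dollars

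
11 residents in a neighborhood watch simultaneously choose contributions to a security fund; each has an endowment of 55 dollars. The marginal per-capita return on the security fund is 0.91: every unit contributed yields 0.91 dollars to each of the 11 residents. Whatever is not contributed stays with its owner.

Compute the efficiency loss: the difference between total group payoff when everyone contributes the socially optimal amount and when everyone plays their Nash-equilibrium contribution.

5451.05 dollars

The private return per contributed unit is 0.91 < 1, so contributing 0 is dominant for every player. At the Nash equilibrium everyone keeps their 55, and the group total is 11 × 55 = 605.
Each contributed unit returns 10.010 to the group as a whole (0.91 to each of 11 players), which exceeds 1, so the social optimum is full contribution: group total = 10.010 × 605 = 6056.05.
Efficiency loss = 6056.05 − 605 = 5451.05.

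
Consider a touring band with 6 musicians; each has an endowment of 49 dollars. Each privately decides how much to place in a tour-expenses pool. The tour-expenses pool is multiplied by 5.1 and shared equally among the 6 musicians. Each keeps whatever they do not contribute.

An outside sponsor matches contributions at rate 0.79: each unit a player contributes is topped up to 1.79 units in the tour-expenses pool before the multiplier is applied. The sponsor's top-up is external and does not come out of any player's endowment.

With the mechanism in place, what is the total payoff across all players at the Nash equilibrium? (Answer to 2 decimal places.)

2683.93 dollars

Under the mechanism each unit contributed yields 5.1 × 1.79 / 6 = 1.5215 back to its contributor per unit of net cost, which exceeds 1, making full contribution the dominant choice for everyone.
At the Nash equilibrium everyone contributes 49. Group total payoff = 5.1 × 1.79 × 294 = 2683.93.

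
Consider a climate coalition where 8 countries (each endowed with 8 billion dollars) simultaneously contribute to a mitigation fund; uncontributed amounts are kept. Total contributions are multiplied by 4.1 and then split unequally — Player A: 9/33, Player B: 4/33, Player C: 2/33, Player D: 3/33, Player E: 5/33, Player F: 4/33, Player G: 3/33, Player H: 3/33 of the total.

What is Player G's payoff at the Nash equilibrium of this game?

Each unit j contributes comes back to j as 4.1 × (j's share), so j prefers to contribute only if that share exceeds 1/4.1 = 0.2439; otherwise keeping the unit dominates.
The only share above 0.2439 is Player A's 9/33, contributing 8; the remaining 7 contribute 0. Total contributed: 8.
Player G keeps 8 and receives 4.1 × 8 × 3/33 = 2.98 from the mitigation fund, for a payoff of 10.98.

10.98 billion dollars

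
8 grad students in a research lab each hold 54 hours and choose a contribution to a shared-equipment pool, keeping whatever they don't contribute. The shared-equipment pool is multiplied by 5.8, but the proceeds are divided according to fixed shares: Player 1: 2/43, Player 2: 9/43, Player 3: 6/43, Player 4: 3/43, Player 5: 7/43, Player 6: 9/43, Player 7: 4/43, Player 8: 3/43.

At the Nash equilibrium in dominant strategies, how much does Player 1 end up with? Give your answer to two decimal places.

83.13 hours

Each unit j contributes comes back to j as 5.8 × (j's share), so j prefers to contribute only if that share exceeds 1/5.8 = 0.1724; otherwise keeping the unit dominates.
Player 2 and Player 6 clear that bar, contributing 54 each; the remaining 6 contribute 0. Total contributed: 108.
Player 1 keeps 54 and receives 5.8 × 108 × 2/43 = 29.13 from the shared-equipment pool, for a payoff of 83.13.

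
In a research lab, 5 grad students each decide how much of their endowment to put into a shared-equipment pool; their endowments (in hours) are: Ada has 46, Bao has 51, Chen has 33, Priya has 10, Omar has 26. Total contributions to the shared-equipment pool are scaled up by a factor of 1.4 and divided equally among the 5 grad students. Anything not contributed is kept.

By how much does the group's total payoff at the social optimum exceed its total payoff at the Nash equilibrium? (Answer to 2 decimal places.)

The private return per contributed unit is 1.4/5 = 0.2800 < 1 for every player regardless of endowment, so the Nash equilibrium is zero contribution and the group total is Σ E_j = 46 + 51 + 33 + 10 + 26 = 166.
Each contributed unit returns 1.400 to the group, so the social optimum is full contribution by everyone: group total = 1.400 × 166 = 232.40.
Efficiency loss = (1.400 − 1) × 166 = 66.40.

66.40 hours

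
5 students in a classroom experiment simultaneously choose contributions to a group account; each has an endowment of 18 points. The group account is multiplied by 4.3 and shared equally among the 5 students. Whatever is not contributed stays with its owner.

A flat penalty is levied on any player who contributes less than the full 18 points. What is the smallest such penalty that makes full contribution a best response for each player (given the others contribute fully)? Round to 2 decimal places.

2.52 points

Given the others contribute fully, the best deviation is to contribute 0 (any partial contribution still incurs the fine and gives up units whose private return 0.8600 is below 1).
Deviating from 18 to 0 saves 18 points but forfeits the deviator's share of the drop in the group account: 4.3/5 × 18 = 15.48.
So the deviation gain is 18 − 15.48 = 2.52, and the fine must be at least 2.52 points to wipe it out.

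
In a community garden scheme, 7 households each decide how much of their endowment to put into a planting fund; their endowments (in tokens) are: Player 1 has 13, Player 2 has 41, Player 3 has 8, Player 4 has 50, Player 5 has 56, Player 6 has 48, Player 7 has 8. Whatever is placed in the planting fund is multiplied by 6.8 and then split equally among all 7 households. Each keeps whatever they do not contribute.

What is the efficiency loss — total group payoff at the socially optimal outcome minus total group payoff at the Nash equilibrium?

1299.20 tokens

The private return per contributed unit is 6.8/7 = 0.9714 < 1 for every player regardless of endowment, so the Nash equilibrium is zero contribution and the group total is Σ E_j = 13 + 41 + 8 + 50 + 56 + 48 + 8 = 224.
Each contributed unit returns 6.800 to the group, so the social optimum is full contribution by everyone: group total = 6.800 × 224 = 1523.20.
Efficiency loss = (6.800 − 1) × 224 = 1299.20.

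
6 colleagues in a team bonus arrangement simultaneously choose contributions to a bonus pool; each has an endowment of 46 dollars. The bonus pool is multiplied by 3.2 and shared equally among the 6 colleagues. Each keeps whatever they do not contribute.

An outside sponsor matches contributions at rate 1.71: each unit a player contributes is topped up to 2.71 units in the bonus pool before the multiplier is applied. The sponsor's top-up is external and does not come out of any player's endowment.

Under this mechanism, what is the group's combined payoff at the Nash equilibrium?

The effective private return per unit is now 3.2 × 2.71 / 6 = 1.4453 > 1, so every player's dominant strategy flips to full contribution.
So the Nash equilibrium is full contribution by all 6; the group earns 3.2 × 2.71 × 276 = 2393.47.

2393.47 dollars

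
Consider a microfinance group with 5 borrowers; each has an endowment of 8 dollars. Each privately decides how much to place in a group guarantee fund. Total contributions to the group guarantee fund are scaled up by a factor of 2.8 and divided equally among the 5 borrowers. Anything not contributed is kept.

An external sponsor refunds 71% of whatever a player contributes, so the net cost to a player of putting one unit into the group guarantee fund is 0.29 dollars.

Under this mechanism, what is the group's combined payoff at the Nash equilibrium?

Under the mechanism each unit contributed yields (2.8/5) / 0.29 = 1.9310 back to its contributor per unit of net cost, which exceeds 1, making full contribution the dominant choice for everyone.
At the Nash equilibrium everyone contributes 8. Group total payoff = 5 × (8 × 0.71 + 2.8 × 8) = 140.40.

140.40 dollars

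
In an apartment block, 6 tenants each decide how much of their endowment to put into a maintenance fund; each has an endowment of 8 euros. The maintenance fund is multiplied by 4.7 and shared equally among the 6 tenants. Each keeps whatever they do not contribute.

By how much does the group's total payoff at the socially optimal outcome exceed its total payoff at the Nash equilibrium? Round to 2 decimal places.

177.60 euros

Each contributed unit returns 4.7/6 = 0.7833 to its contributor — below 1 — so contributing 0 is dominant for every player. At the Nash equilibrium everyone keeps their 8, and the group total is 6 × 8 = 48.
Each contributed unit returns 4.700 to the group as a whole (0.7833 to each of 6 players), which exceeds 1, so the social optimum is full contribution: group total = 4.700 × 48 = 225.60.
Efficiency loss = 225.60 − 48 = 177.60.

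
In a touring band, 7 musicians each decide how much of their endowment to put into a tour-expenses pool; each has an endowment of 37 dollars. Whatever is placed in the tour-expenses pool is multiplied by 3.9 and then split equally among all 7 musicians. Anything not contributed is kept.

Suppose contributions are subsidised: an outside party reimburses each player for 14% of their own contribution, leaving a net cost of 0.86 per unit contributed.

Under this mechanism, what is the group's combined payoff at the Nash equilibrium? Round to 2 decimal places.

259.00 dollars

With the mechanism, a contributed unit returns (3.9/7) / 0.86 = 0.6478 per unit of net cost — still below 1 — so contributing 0 remains dominant for every player.
At the Nash equilibrium no one contributes; group total payoff = 7 × 37 = 259.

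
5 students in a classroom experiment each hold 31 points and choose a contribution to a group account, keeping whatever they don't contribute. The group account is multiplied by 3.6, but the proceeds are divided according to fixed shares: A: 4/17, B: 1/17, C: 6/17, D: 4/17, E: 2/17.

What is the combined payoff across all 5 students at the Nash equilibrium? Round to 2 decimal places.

235.60 points

A player with share s gets back 3.6·s per unit contributed, so full contribution is dominant for anyone with s > 1/3.6 = 0.2778 and zero contribution is dominant for anyone below.
C alone (share 6/17) is above the threshold, contributing 31; the remaining 4 contribute 0. Total contributed: 31.
The group account pays out 3.6 × 31 = 111.60 in total (split across the unequal shares, but the aggregate is all that matters for the group sum).
The 4 free-riders keep 31 each, adding 124. Group total = 124 + 111.60 = 235.60.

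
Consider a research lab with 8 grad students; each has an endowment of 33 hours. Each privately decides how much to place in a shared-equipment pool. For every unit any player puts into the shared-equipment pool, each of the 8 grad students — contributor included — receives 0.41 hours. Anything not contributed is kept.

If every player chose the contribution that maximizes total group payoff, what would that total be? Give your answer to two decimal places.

Each contributed unit returns 3.280 to the group as a whole (0.41 to each of 8 players), which exceeds 1, so the social optimum is full contribution: group total = 3.280 × 264 = 865.92.

865.92 hours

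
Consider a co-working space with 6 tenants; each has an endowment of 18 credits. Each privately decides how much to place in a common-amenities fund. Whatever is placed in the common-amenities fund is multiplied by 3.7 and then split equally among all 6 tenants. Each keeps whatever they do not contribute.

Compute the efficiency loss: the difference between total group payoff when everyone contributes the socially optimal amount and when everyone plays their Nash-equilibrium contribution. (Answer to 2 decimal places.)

291.60 credits

Each contributed unit returns 3.7/6 = 0.6167 to its contributor — below 1 — so contributing 0 is dominant for every player. At the Nash equilibrium everyone keeps their 18, and the group total is 6 × 18 = 108.
Each contributed unit returns 3.700 to the group as a whole (0.6167 to each of 6 players), which exceeds 1, so the social optimum is full contribution: group total = 3.700 × 108 = 399.60.
Efficiency loss = 399.60 − 108 = 291.60.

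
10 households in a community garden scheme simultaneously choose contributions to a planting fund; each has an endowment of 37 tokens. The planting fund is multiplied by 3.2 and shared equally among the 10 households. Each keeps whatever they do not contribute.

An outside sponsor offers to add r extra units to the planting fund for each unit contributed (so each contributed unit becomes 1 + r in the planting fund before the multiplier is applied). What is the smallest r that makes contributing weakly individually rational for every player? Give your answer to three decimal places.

2.125

With matching at rate r, one contributed unit becomes (1 + r) in the planting fund and returns 3.2 × (1 + r) / 10 to the contributor.
Setting this equal to 1: 1 + r = 10/3.2 = 3.1250.
So the minimum matching rate is r = 3.1250 − 1 = 2.125.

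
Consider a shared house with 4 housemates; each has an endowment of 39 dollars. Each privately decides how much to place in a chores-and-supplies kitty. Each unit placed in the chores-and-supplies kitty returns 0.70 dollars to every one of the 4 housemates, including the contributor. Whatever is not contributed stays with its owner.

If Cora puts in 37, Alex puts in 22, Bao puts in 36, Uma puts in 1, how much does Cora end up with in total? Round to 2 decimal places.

69.20 dollars

Total contributed: 37 + 22 + 36 + 1 = 96.
Each receives 0.70 × 96 = 67.20 from the chores-and-supplies kitty.
Cora keeps 39 − 37 = 2, so Cora's payoff is 2 + 67.20 = 69.20.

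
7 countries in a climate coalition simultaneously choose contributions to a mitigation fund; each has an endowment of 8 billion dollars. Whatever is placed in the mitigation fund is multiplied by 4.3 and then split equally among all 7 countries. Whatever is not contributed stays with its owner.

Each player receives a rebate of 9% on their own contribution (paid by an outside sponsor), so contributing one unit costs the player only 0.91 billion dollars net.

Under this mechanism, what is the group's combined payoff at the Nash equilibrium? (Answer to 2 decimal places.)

With the mechanism, a contributed unit returns (4.3/7) / 0.91 = 0.6750 per unit of net cost — still below 1 — so contributing 0 remains dominant for every player.
Everyone keeps their endowment and the group total is 7 × 8 = 56.

56.00 billion dollars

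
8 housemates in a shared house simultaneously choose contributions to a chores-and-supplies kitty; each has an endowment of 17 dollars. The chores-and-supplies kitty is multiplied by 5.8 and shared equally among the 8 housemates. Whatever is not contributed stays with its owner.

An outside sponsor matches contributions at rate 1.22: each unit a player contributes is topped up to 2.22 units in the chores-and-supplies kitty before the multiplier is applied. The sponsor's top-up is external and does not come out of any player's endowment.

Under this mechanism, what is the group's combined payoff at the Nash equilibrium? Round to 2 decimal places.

1751.14 dollars

Under the mechanism each unit contributed yields 5.8 × 2.22 / 8 = 1.6095 back to its contributor per unit of net cost, which exceeds 1, making full contribution the dominant choice for everyone.
So the Nash equilibrium is full contribution by all 8; the group earns 5.8 × 2.22 × 136 = 1751.14.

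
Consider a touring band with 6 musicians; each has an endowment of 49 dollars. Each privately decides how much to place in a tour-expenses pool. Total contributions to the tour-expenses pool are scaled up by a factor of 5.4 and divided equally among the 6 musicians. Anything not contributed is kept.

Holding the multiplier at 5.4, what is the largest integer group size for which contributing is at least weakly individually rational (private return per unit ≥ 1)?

Private return per unit is 5.4/(group size), which is ≥ 1 whenever the group size is ≤ 5.4.
The largest such integer is 5.

5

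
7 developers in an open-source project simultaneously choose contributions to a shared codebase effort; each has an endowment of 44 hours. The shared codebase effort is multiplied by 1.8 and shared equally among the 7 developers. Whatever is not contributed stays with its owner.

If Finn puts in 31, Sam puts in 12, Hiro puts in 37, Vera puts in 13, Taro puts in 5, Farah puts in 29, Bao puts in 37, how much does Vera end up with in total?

Total contributed: 31 + 12 + 37 + 13 + 5 + 29 + 37 = 164.
Each receives 1.8 × 164 / 7 = 42.17 from the shared codebase effort.
Vera keeps 44 − 13 = 31, so Vera's payoff is 31 + 42.17 = 73.17.

73.17 hours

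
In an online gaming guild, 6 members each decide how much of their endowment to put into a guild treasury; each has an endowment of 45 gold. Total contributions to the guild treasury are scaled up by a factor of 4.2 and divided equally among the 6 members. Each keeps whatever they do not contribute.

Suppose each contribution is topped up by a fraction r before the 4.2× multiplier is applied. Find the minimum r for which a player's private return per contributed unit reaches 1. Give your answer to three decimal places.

With matching at rate r, one contributed unit becomes (1 + r) in the guild treasury and returns 4.2 × (1 + r) / 6 to the contributor.
Setting this equal to 1: 1 + r = 6/4.2 = 1.4286.
So the minimum matching rate is r = 1.4286 − 1 = 0.429.

0.429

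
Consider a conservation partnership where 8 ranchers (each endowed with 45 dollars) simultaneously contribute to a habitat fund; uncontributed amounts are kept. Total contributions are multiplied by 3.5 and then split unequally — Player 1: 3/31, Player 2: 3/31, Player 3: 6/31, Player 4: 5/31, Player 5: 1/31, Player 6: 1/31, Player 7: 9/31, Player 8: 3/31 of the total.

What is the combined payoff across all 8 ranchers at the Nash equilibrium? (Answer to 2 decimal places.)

472.50 dollars

Each unit j contributes comes back to j as 3.5 × (j's share), so j prefers to contribute only if that share exceeds 1/3.5 = 0.2857; otherwise keeping the unit dominates.
The only share above 0.2857 is Player 7's 9/31, contributing 45; the remaining 7 contribute 0. Total contributed: 45.
The habitat fund pays out 3.5 × 45 = 157.50 in total (split across the unequal shares, but the aggregate is all that matters for the group sum).
The 7 free-riders keep 45 each, adding 315. Group total = 315 + 157.50 = 472.50.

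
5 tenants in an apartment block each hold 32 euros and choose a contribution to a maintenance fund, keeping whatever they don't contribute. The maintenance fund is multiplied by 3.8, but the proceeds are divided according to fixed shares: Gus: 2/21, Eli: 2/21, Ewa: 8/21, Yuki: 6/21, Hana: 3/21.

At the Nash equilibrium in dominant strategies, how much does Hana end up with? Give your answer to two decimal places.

66.74 euros

A player with share s gets back 3.8·s per unit contributed, so full contribution is dominant for anyone with s > 1/3.8 = 0.2632 and zero contribution is dominant for anyone below.
Ewa and Yuki clear that bar, contributing 32 each; the remaining 3 contribute 0. Total contributed: 64.
Hana keeps 32 and receives 3.8 × 64 × 3/21 = 34.74 from the maintenance fund, for a payoff of 66.74.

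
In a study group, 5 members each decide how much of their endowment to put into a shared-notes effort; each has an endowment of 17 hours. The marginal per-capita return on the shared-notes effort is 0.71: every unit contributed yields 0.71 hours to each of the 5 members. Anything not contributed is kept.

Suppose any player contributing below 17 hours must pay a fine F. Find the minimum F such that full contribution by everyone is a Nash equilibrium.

4.93 hours

Given the others contribute fully, the best deviation is to contribute 0 (any partial contribution still incurs the fine and gives up units whose private return 0.71 is below 1).
Deviating from 17 to 0 saves 17 hours but forfeits the deviator's share of the drop in the shared-notes effort: 0.71 × 17 = 12.07.
So the deviation gain is 17 − 12.07 = 4.93, and the fine must be at least 4.93 hours to wipe it out.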